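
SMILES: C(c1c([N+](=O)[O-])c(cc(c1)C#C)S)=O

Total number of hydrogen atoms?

Hydrogens are implicit in SMILES; fill each atom to its normal valence:
  4 × C (aromatic): no H
  2 × C (aromatic): 1 H each → 2
  2 × C: 1 H each → 2
  2 × O: no H
  1 × C: no H
  1 × N (charge +1): no H
  1 × O (charge -1): no H
  1 × S: 1 H
  Total hydrogens = 5.

5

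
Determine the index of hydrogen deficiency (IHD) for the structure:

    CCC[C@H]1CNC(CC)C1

1

Molecular formula from the SMILES: C9H19N.
DoU = (2C + 2 + N − H − X)/2 = (2·9 + 2 + 1 − 19 − 0)/2 = 2/2 = 1.
(Structurally: 1 ring(s) + 0 π bond(s) = 1.)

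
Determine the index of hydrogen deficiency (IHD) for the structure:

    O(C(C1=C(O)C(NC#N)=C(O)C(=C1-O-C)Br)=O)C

Molecular formula from the SMILES: C10H9BrN2O5.
DoU = (2C + 2 + N − H − X)/2 = (2·10 + 2 + 2 − 9 − 1)/2 = 14/2 = 7.
(Structurally: 1 ring(s) + 6 π bond(s) = 7.)

7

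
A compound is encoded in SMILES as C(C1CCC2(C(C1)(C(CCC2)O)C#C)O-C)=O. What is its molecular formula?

C14H20O3

Heavy atoms from the SMILES: 14 C, 3 O.
Implicit hydrogens by atom environment:
  6 × C: 2 H each → 12
  4 × C: 1 H each → 4
  3 × C: no H
  2 × O: no H
  1 × C: 3 H
  1 × O: 1 H
  Total hydrogens = 20.
Molecular formula: C14H20O3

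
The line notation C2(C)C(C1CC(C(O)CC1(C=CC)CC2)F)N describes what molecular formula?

C14H24FNO

Heavy atoms from the SMILES: 14 C, 1 F, 1 N, 1 O.
Implicit hydrogens by atom environment:
  7 × C: 1 H each → 7
  4 × C: 2 H each → 8
  2 × C: 3 H each → 6
  1 × C: no H
  1 × F: no H
  1 × N: 2 H
  1 × O: 1 H
  Total hydrogens = 24.
Molecular formula: C14H24FNO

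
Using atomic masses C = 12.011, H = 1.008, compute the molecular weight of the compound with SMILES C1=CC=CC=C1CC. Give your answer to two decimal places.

106.17

Molecular formula: C8H10.
M = 8×12.011 + 10×1.008 = 106.17 g/mol.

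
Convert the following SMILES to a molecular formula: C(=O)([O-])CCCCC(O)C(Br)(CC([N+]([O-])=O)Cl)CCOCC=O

Heavy atoms from the SMILES: 1 Br, 13 C, 1 Cl, 1 N, 7 O.
Implicit hydrogens by atom environment:
  8 × C: 2 H each → 16
  4 × O: no H
  3 × C: 1 H each → 3
  2 × C: no H
  2 × O (charge -1): no H
  1 × Br: no H
  1 × Cl: no H
  1 × N (charge +1): no H
  1 × O: 1 H
  Total hydrogens = 20.
Net charge -1.
Molecular formula: C13H20BrClNO7-

C13H20BrClNO7-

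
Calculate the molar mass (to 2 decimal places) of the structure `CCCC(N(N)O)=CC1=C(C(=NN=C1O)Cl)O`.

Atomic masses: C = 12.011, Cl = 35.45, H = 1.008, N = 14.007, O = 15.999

Molecular formula: C9H13ClN4O3.
M = 9×12.011 + 1×35.45 + 13×1.008 + 4×14.007 + 3×15.999 = 260.68 g/mol.

260.68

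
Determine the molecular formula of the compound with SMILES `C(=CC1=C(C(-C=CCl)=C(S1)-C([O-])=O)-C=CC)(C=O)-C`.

C14H12ClO3S-

Heavy atoms from the SMILES: 14 C, 1 Cl, 3 O, 1 S.
Implicit hydrogens by atom environment:
  6 × C: 1 H each → 6
  4 × C (aromatic): no H
  2 × C: 3 H each → 6
  2 × C: no H
  2 × O: no H
  1 × Cl: no H
  1 × O (charge -1): no H
  1 × S (aromatic): no H
  Total hydrogens = 12.
Net charge -1.
Molecular formula: C14H12ClO3S-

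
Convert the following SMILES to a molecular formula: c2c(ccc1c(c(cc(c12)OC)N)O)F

C11H10FNO2

Heavy atoms from the SMILES: 11 C, 1 F, 1 N, 2 O.
Implicit hydrogens by atom environment:
  6 × C (aromatic): no H
  4 × C (aromatic): 1 H each → 4
  1 × C: 3 H
  1 × F: no H
  1 × N: 2 H
  1 × O: 1 H
  1 × O: no H
  Total hydrogens = 10.
Molecular formula: C11H10FNO2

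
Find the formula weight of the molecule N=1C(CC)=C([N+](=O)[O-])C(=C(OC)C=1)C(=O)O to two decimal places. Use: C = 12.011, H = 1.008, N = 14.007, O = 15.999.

226.19

Molecular formula: C9H10N2O5.
M = 9×12.011 + 10×1.008 + 2×14.007 + 5×15.999 = 226.19 g/mol.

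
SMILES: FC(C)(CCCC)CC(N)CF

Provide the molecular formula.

C9H19F2N

Heavy atoms from the SMILES: 9 C, 2 F, 1 N.
Implicit hydrogens by atom environment:
  5 × C: 2 H each → 10
  2 × C: 3 H each → 6
  2 × F: no H
  1 × C: 1 H
  1 × C: no H
  1 × N: 2 H
  Total hydrogens = 19.
Molecular formula: C9H19F2N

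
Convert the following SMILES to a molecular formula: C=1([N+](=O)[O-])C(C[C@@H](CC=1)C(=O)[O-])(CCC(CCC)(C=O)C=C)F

Heavy atoms from the SMILES: 16 C, 1 F, 1 N, 5 O.
Implicit hydrogens by atom environment:
  7 × C: 2 H each → 14
  4 × C: 1 H each → 4
  4 × C: no H
  3 × O: no H
  2 × O (charge -1): no H
  1 × C: 3 H
  1 × F: no H
  1 × N (charge +1): no H
  Total hydrogens = 21.
Net charge -1.
Molecular formula: C16H21FNO5-

C16H21FNO5-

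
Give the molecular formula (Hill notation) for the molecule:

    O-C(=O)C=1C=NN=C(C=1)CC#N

Heavy atoms from the SMILES: 7 C, 3 N, 2 O.
Implicit hydrogens by atom environment:
  2 × C (aromatic): 1 H each → 2
  2 × C (aromatic): no H
  2 × C: no H
  2 × N (aromatic): no H
  1 × C: 2 H
  1 × N: no H
  1 × O: 1 H
  1 × O: no H
  Total hydrogens = 5.
Molecular formula: C7H5N3O2

C7H5N3O2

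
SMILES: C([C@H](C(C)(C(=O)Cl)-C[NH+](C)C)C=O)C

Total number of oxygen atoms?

The symbol for oxygen appears 2 times in the SMILES.

2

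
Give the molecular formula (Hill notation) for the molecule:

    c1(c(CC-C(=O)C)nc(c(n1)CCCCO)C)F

Heavy atoms from the SMILES: 13 C, 1 F, 2 N, 2 O.
Implicit hydrogens by atom environment:
  6 × C: 2 H each → 12
  4 × C (aromatic): no H
  2 × C: 3 H each → 6
  2 × N (aromatic): no H
  1 × C: no H
  1 × F: no H
  1 × O: 1 H
  1 × O: no H
  Total hydrogens = 19.
Molecular formula: C13H19FN2O2

C13H19FN2O2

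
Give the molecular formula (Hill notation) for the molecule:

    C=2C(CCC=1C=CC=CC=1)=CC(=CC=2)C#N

Heavy atoms from the SMILES: 15 C, 1 N.
Implicit hydrogens by atom environment:
  9 × C (aromatic): 1 H each → 9
  3 × C (aromatic): no H
  2 × C: 2 H each → 4
  1 × C: no H
  1 × N: no H
  Total hydrogens = 13.
Molecular formula: C15H13N

C15H13N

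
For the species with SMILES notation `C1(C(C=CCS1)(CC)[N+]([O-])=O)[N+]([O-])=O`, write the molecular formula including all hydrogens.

Heavy atoms from the SMILES: 7 C, 2 N, 4 O, 1 S.
Implicit hydrogens by atom environment:
  3 × C: 1 H each → 3
  2 × C: 2 H each → 4
  2 × N (charge +1): no H
  2 × O: no H
  2 × O (charge -1): no H
  1 × C: 3 H
  1 × C: no H
  1 × S: no H
  Total hydrogens = 10.
Molecular formula: C7H10N2O4S

C7H10N2O4S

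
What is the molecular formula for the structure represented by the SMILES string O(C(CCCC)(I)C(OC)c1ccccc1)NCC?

Heavy atoms from the SMILES: 15 C, 1 I, 1 N, 2 O.
Implicit hydrogens by atom environment:
  5 × C (aromatic): 1 H each → 5
  4 × C: 2 H each → 8
  3 × C: 3 H each → 9
  2 × O: no H
  1 × C: 1 H
  1 × C: no H
  1 × C (aromatic): no H
  1 × I: no H
  1 × N: 1 H
  Total hydrogens = 24.
Molecular formula: C15H24INO2

C15H24INO2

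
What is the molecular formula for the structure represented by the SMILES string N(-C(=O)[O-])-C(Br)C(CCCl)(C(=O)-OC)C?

Heavy atoms from the SMILES: 1 Br, 8 C, 1 Cl, 1 N, 4 O.
Implicit hydrogens by atom environment:
  3 × C: no H
  3 × O: no H
  2 × C: 3 H each → 6
  2 × C: 2 H each → 4
  1 × Br: no H
  1 × C: 1 H
  1 × Cl: no H
  1 × N: 1 H
  1 × O (charge -1): no H
  Total hydrogens = 12.
Net charge -1.
Molecular formula: C8H12BrClNO4-

C8H12BrClNO4-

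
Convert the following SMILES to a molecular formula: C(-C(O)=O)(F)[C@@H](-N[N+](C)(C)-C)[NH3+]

[C6H16FN3O2]2+

Heavy atoms from the SMILES: 6 C, 1 F, 3 N, 2 O.
Implicit hydrogens by atom environment:
  3 × C: 3 H each → 9
  2 × C: 1 H each → 2
  1 × C: no H
  1 × F: no H
  1 × N (charge +1): 3 H
  1 × N: 1 H
  1 × N (charge +1): no H
  1 × O: 1 H
  1 × O: no H
  Total hydrogens = 16.
Net charge +2.
Molecular formula: [C6H16FN3O2]2+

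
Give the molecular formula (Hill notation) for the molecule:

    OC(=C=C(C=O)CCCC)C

C9H14O2

Heavy atoms from the SMILES: 9 C, 2 O.
Implicit hydrogens by atom environment:
  3 × C: 2 H each → 6
  3 × C: no H
  2 × C: 3 H each → 6
  1 × C: 1 H
  1 × O: 1 H
  1 × O: no H
  Total hydrogens = 14.
Molecular formula: C9H14O2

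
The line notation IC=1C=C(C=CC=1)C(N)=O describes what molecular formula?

Heavy atoms from the SMILES: 7 C, 1 I, 1 N, 1 O.
Implicit hydrogens by atom environment:
  4 × C (aromatic): 1 H each → 4
  2 × C (aromatic): no H
  1 × C: no H
  1 × I: no H
  1 × N: 2 H
  1 × O: no H
  Total hydrogens = 6.
Molecular formula: C7H6INO

C7H6INO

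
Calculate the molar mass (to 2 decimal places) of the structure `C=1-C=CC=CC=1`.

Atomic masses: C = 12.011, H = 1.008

78.11

Molecular formula: C6H6.
M = 6×12.011 + 6×1.008 = 78.11 g/mol.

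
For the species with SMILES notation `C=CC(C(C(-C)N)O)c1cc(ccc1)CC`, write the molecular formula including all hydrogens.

C14H21NO

Heavy atoms from the SMILES: 14 C, 1 N, 1 O.
Implicit hydrogens by atom environment:
  4 × C: 1 H each → 4
  4 × C (aromatic): 1 H each → 4
  2 × C: 3 H each → 6
  2 × C: 2 H each → 4
  2 × C (aromatic): no H
  1 × N: 2 H
  1 × O: 1 H
  Total hydrogens = 21.
Molecular formula: C14H21NO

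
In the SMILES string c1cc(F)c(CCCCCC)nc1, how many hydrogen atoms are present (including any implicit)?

16

Hydrogens are implicit in SMILES; fill each atom to its normal valence:
  5 × C: 2 H each → 10
  3 × C (aromatic): 1 H each → 3
  2 × C (aromatic): no H
  1 × C: 3 H
  1 × F: no H
  1 × N (aromatic): no H
  Total hydrogens = 16.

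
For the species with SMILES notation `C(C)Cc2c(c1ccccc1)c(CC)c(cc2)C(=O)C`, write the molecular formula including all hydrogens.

Heavy atoms from the SMILES: 19 C, 1 O.
Implicit hydrogens by atom environment:
  7 × C (aromatic): 1 H each → 7
  5 × C (aromatic): no H
  3 × C: 3 H each → 9
  3 × C: 2 H each → 6
  1 × C: no H
  1 × O: no H
  Total hydrogens = 22.
Molecular formula: C19H22O

C19H22O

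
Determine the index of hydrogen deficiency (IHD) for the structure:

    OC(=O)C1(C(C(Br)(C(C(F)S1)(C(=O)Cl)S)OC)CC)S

3

Molecular formula from the SMILES: C10H13BrClFO4S3.
DoU = (2C + 2 + N − H − X)/2 = (2·10 + 2 + 0 − 13 − 3)/2 = 6/2 = 3.
(Structurally: 1 ring(s) + 2 π bond(s) = 3.)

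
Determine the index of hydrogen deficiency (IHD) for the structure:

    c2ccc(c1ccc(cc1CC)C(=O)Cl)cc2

Molecular formula from the SMILES: C15H13ClO.
DoU = (2C + 2 + N − H − X)/2 = (2·15 + 2 + 0 − 13 − 1)/2 = 18/2 = 9.
(Structurally: 2 ring(s) + 7 π bond(s) = 9.)

9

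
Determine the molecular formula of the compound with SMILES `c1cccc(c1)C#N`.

Heavy atoms from the SMILES: 7 C, 1 N.
Implicit hydrogens by atom environment:
  5 × C (aromatic): 1 H each → 5
  1 × C (aromatic): no H
  1 × C: no H
  1 × N: no H
  Total hydrogens = 5.
Molecular formula: C7H5N

C7H5N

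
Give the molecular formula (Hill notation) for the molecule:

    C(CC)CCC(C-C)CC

C10H22

Heavy atoms from the SMILES: 10 C.
Implicit hydrogens by atom environment:
  6 × C: 2 H each → 12
  3 × C: 3 H each → 9
  1 × C: 1 H
  Total hydrogens = 22.
Molecular formula: C10H22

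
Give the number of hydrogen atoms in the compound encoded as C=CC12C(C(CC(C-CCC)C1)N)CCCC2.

29

Hydrogens are implicit in SMILES; fill each atom to its normal valence:
  10 × C: 2 H each → 20
  4 × C: 1 H each → 4
  1 × C: 3 H
  1 × C: no H
  1 × N: 2 H
  Total hydrogens = 29.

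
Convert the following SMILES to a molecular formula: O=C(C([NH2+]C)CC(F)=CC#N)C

Heavy atoms from the SMILES: 8 C, 1 F, 2 N, 1 O.
Implicit hydrogens by atom environment:
  3 × C: no H
  2 × C: 3 H each → 6
  2 × C: 1 H each → 2
  1 × C: 2 H
  1 × F: no H
  1 × N (charge +1): 2 H
  1 × N: no H
  1 × O: no H
  Total hydrogens = 12.
Net charge +1.
Molecular formula: C8H12FN2O+

C8H12FN2O+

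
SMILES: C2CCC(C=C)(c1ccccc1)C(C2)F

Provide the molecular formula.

Heavy atoms from the SMILES: 14 C, 1 F.
Implicit hydrogens by atom environment:
  5 × C: 2 H each → 10
  5 × C (aromatic): 1 H each → 5
  2 × C: 1 H each → 2
  1 × C: no H
  1 × C (aromatic): no H
  1 × F: no H
  Total hydrogens = 17.
Molecular formula: C14H17F

C14H17F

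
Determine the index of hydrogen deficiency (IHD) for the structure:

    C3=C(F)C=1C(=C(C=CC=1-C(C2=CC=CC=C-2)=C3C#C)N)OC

Molecular formula from the SMILES: C19H14FNO.
DoU = (2C + 2 + N − H − X)/2 = (2·19 + 2 + 1 − 14 − 1)/2 = 26/2 = 13.
(Structurally: 3 ring(s) + 10 π bond(s) = 13.)

13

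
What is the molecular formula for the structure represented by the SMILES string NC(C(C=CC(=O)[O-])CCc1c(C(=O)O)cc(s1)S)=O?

C12H12NO5S2-

Heavy atoms from the SMILES: 12 C, 1 N, 5 O, 2 S.
Implicit hydrogens by atom environment:
  3 × C: 1 H each → 3
  3 × C (aromatic): no H
  3 × C: no H
  3 × O: no H
  2 × C: 2 H each → 4
  1 × C (aromatic): 1 H
  1 × N: 2 H
  1 × O: 1 H
  1 × O (charge -1): no H
  1 × S: 1 H
  1 × S (aromatic): no H
  Total hydrogens = 12.
Net charge -1.
Molecular formula: C12H12NO5S2-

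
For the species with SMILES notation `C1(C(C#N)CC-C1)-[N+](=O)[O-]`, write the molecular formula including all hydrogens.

C6H8N2O2

Heavy atoms from the SMILES: 6 C, 2 N, 2 O.
Implicit hydrogens by atom environment:
  3 × C: 2 H each → 6
  2 × C: 1 H each → 2
  1 × C: no H
  1 × N (charge +1): no H
  1 × N: no H
  1 × O: no H
  1 × O (charge -1): no H
  Total hydrogens = 8.
Molecular formula: C6H8N2O2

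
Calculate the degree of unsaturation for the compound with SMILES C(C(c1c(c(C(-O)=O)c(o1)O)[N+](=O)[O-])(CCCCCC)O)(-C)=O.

6

Molecular formula from the SMILES: C14H19NO8.
DoU = (2C + 2 + N − H − X)/2 = (2·14 + 2 + 1 − 19 − 0)/2 = 12/2 = 6.
(Structurally: 1 ring(s) + 5 π bond(s) = 6.)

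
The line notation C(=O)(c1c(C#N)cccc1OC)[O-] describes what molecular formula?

C9H6NO3-

Heavy atoms from the SMILES: 9 C, 1 N, 3 O.
Implicit hydrogens by atom environment:
  3 × C (aromatic): 1 H each → 3
  3 × C (aromatic): no H
  2 × C: no H
  2 × O: no H
  1 × C: 3 H
  1 × N: no H
  1 × O (charge -1): no H
  Total hydrogens = 6.
Net charge -1.
Molecular formula: C9H6NO3-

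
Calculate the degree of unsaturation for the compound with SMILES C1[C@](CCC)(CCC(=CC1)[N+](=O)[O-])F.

Molecular formula from the SMILES: C10H16FNO2.
DoU = (2C + 2 + N − H − X)/2 = (2·10 + 2 + 1 − 16 − 1)/2 = 6/2 = 3.
(Structurally: 1 ring(s) + 2 π bond(s) = 3.)

3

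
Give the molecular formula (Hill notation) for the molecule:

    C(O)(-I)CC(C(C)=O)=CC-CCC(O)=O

Heavy atoms from the SMILES: 10 C, 1 I, 4 O.
Implicit hydrogens by atom environment:
  4 × C: 2 H each → 8
  3 × C: no H
  2 × C: 1 H each → 2
  2 × O: 1 H each → 2
  2 × O: no H
  1 × C: 3 H
  1 × I: no H
  Total hydrogens = 15.
Molecular formula: C10H15IO4

C10H15IO4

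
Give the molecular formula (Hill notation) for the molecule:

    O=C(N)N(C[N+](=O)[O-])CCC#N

Heavy atoms from the SMILES: 5 C, 4 N, 3 O.
Implicit hydrogens by atom environment:
  3 × C: 2 H each → 6
  2 × C: no H
  2 × N: no H
  2 × O: no H
  1 × N: 2 H
  1 × N (charge +1): no H
  1 × O (charge -1): no H
  Total hydrogens = 8.
Molecular formula: C5H8N4O3

C5H8N4O3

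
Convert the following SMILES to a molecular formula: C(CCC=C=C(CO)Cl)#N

C7H8ClNO

Heavy atoms from the SMILES: 7 C, 1 Cl, 1 N, 1 O.
Implicit hydrogens by atom environment:
  3 × C: 2 H each → 6
  3 × C: no H
  1 × C: 1 H
  1 × Cl: no H
  1 × N: no H
  1 × O: 1 H
  Total hydrogens = 8.
Molecular formula: C7H8ClNO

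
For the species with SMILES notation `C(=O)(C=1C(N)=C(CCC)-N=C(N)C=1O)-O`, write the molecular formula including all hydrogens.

Heavy atoms from the SMILES: 9 C, 3 N, 3 O.
Implicit hydrogens by atom environment:
  5 × C (aromatic): no H
  2 × C: 2 H each → 4
  2 × N: 2 H each → 4
  2 × O: 1 H each → 2
  1 × C: 3 H
  1 × C: no H
  1 × N (aromatic): no H
  1 × O: no H
  Total hydrogens = 13.
Molecular formula: C9H13N3O3

C9H13N3O3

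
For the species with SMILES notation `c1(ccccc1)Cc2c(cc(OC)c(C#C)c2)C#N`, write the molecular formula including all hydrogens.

C17H13NO

Heavy atoms from the SMILES: 17 C, 1 N, 1 O.
Implicit hydrogens by atom environment:
  7 × C (aromatic): 1 H each → 7
  5 × C (aromatic): no H
  2 × C: no H
  1 × C: 3 H
  1 × C: 2 H
  1 × C: 1 H
  1 × N: no H
  1 × O: no H
  Total hydrogens = 13.
Molecular formula: C17H13NO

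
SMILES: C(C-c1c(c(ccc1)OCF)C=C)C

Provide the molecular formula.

Heavy atoms from the SMILES: 12 C, 1 F, 1 O.
Implicit hydrogens by atom environment:
  4 × C: 2 H each → 8
  3 × C (aromatic): 1 H each → 3
  3 × C (aromatic): no H
  1 × C: 3 H
  1 × C: 1 H
  1 × F: no H
  1 × O: no H
  Total hydrogens = 15.
Molecular formula: C12H15FO

C12H15FO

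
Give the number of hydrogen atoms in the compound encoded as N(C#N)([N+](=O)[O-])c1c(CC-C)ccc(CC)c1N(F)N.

16

Hydrogens are implicit in SMILES; fill each atom to its normal valence:
  4 × C (aromatic): no H
  3 × C: 2 H each → 6
  3 × N: no H
  2 × C: 3 H each → 6
  2 × C (aromatic): 1 H each → 2
  1 × C: no H
  1 × F: no H
  1 × N: 2 H
  1 × N (charge +1): no H
  1 × O: no H
  1 × O (charge -1): no H
  Total hydrogens = 16.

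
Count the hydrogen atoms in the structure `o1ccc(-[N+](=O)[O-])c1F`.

Hydrogens are implicit in SMILES; fill each atom to its normal valence:
  2 × C (aromatic): 1 H each → 2
  2 × C (aromatic): no H
  1 × F: no H
  1 × N (charge +1): no H
  1 × O (aromatic): no H
  1 × O: no H
  1 × O (charge -1): no H
  Total hydrogens = 2.

2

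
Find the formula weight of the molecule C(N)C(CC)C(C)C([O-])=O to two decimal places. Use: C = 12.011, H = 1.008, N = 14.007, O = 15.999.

144.19

Molecular formula: C7H14NO2-.
M = 7×12.011 + 14×1.008 + 1×14.007 + 2×15.999 = 144.19 g/mol.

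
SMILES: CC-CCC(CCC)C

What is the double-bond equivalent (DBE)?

0

Molecular formula from the SMILES: C9H20.
DoU = (2C + 2 + N − H − X)/2 = (2·9 + 2 + 0 − 20 − 0)/2 = 0/2 = 0.
(Structurally: 0 ring(s) + 0 π bond(s) = 0.)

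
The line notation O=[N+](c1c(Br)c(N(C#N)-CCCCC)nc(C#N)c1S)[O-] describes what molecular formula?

Heavy atoms from the SMILES: 1 Br, 12 C, 5 N, 2 O, 1 S.
Implicit hydrogens by atom environment:
  5 × C (aromatic): no H
  4 × C: 2 H each → 8
  3 × N: no H
  2 × C: no H
  1 × Br: no H
  1 × C: 3 H
  1 × N (aromatic): no H
  1 × N (charge +1): no H
  1 × O: no H
  1 × O (charge -1): no H
  1 × S: 1 H
  Total hydrogens = 12.
Molecular formula: C12H12BrN5O2S

C12H12BrN5O2S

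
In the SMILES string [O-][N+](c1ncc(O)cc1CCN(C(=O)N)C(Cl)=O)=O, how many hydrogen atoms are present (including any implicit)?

9

Hydrogens are implicit in SMILES; fill each atom to its normal valence:
  3 × C (aromatic): no H
  3 × O: no H
  2 × C: 2 H each → 4
  2 × C (aromatic): 1 H each → 2
  2 × C: no H
  1 × Cl: no H
  1 × N: 2 H
  1 × N (aromatic): no H
  1 × N (charge +1): no H
  1 × N: no H
  1 × O: 1 H
  1 × O (charge -1): no H
  Total hydrogens = 9.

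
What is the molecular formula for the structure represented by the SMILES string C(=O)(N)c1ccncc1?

C6H6N2O

Heavy atoms from the SMILES: 6 C, 2 N, 1 O.
Implicit hydrogens by atom environment:
  4 × C (aromatic): 1 H each → 4
  1 × C (aromatic): no H
  1 × C: no H
  1 × N: 2 H
  1 × N (aromatic): no H
  1 × O: no H
  Total hydrogens = 6.
Molecular formula: C6H6N2O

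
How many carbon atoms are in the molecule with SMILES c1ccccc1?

6

The symbol for carbon appears 6 times in the SMILES. Lowercase c denotes aromatic carbon and counts toward C.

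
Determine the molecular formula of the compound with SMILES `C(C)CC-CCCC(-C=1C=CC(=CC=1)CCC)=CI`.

Heavy atoms from the SMILES: 18 C, 1 I.
Implicit hydrogens by atom environment:
  8 × C: 2 H each → 16
  4 × C (aromatic): 1 H each → 4
  2 × C: 3 H each → 6
  2 × C (aromatic): no H
  1 × C: 1 H
  1 × C: no H
  1 × I: no H
  Total hydrogens = 27.
Molecular formula: C18H27I

C18H27I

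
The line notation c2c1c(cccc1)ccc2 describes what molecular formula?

C10H8

Heavy atoms from the SMILES: 10 C.
Implicit hydrogens by atom environment:
  8 × C (aromatic): 1 H each → 8
  2 × C (aromatic): no H
  Total hydrogens = 8.
Molecular formula: C10H8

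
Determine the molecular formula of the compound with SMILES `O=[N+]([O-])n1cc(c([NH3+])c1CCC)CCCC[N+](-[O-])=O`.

C11H19N4O4+

Heavy atoms from the SMILES: 11 C, 4 N, 4 O.
Implicit hydrogens by atom environment:
  6 × C: 2 H each → 12
  3 × C (aromatic): no H
  2 × N (charge +1): no H
  2 × O: no H
  2 × O (charge -1): no H
  1 × C: 3 H
  1 × C (aromatic): 1 H
  1 × N (charge +1): 3 H
  1 × N (aromatic): no H
  Total hydrogens = 19.
Net charge +1.
Molecular formula: C11H19N4O4+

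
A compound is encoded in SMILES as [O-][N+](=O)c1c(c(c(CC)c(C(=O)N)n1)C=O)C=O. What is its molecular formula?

C10H9N3O5

Heavy atoms from the SMILES: 10 C, 3 N, 5 O.
Implicit hydrogens by atom environment:
  5 × C (aromatic): no H
  4 × O: no H
  2 × C: 1 H each → 2
  1 × C: 3 H
  1 × C: 2 H
  1 × C: no H
  1 × N: 2 H
  1 × N (aromatic): no H
  1 × N (charge +1): no H
  1 × O (charge -1): no H
  Total hydrogens = 9.
Molecular formula: C10H9N3O5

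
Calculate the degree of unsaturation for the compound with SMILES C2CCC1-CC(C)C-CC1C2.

Molecular formula from the SMILES: C11H20.
DoU = (2C + 2 + N − H − X)/2 = (2·11 + 2 + 0 − 20 − 0)/2 = 4/2 = 2.
(Structurally: 2 ring(s) + 0 π bond(s) = 2.)

2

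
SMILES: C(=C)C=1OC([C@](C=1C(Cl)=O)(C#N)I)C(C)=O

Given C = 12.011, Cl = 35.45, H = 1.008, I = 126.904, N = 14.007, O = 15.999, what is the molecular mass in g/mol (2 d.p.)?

Molecular formula: C10H7ClINO3.
M = 10×12.011 + 1×35.45 + 7×1.008 + 1×126.904 + 1×14.007 + 3×15.999 = 351.52 g/mol.

351.52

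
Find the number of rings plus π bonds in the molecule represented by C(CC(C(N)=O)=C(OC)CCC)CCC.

2

Molecular formula from the SMILES: C12H23NO2.
DoU = (2C + 2 + N − H − X)/2 = (2·12 + 2 + 1 − 23 − 0)/2 = 4/2 = 2.
(Structurally: 0 ring(s) + 2 π bond(s) = 2.)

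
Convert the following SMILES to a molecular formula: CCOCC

Heavy atoms from the SMILES: 4 C, 1 O.
Implicit hydrogens by atom environment:
  2 × C: 3 H each → 6
  2 × C: 2 H each → 4
  1 × O: no H
  Total hydrogens = 10.
Molecular formula: C4H10O

C4H10O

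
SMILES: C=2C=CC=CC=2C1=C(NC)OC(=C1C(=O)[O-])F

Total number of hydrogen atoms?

9

Hydrogens are implicit in SMILES; fill each atom to its normal valence:
  5 × C (aromatic): 1 H each → 5
  5 × C (aromatic): no H
  1 × C: 3 H
  1 × C: no H
  1 × F: no H
  1 × N: 1 H
  1 × O (aromatic): no H
  1 × O: no H
  1 × O (charge -1): no H
  Total hydrogens = 9.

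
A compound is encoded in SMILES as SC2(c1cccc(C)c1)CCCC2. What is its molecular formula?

Heavy atoms from the SMILES: 12 C, 1 S.
Implicit hydrogens by atom environment:
  4 × C: 2 H each → 8
  4 × C (aromatic): 1 H each → 4
  2 × C (aromatic): no H
  1 × C: 3 H
  1 × C: no H
  1 × S: 1 H
  Total hydrogens = 16.
Molecular formula: C12H16S

C12H16S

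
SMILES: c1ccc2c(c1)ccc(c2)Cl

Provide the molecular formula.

C10H7Cl

Heavy atoms from the SMILES: 10 C, 1 Cl.
Implicit hydrogens by atom environment:
  7 × C (aromatic): 1 H each → 7
  3 × C (aromatic): no H
  1 × Cl: no H
  Total hydrogens = 7.
Molecular formula: C10H7Cl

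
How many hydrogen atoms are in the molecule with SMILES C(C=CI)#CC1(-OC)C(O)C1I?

Hydrogens are implicit in SMILES; fill each atom to its normal valence:
  4 × C: 1 H each → 4
  3 × C: no H
  2 × I: no H
  1 × C: 3 H
  1 × O: 1 H
  1 × O: no H
  Total hydrogens = 8.

8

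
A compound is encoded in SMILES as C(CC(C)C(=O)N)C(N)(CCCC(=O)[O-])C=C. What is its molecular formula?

C12H21N2O3-

Heavy atoms from the SMILES: 12 C, 2 N, 3 O.
Implicit hydrogens by atom environment:
  6 × C: 2 H each → 12
  3 × C: no H
  2 × C: 1 H each → 2
  2 × N: 2 H each → 4
  2 × O: no H
  1 × C: 3 H
  1 × O (charge -1): no H
  Total hydrogens = 21.
Net charge -1.
Molecular formula: C12H21N2O3-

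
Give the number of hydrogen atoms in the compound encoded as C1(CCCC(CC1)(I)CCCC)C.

Hydrogens are implicit in SMILES; fill each atom to its normal valence:
  8 × C: 2 H each → 16
  2 × C: 3 H each → 6
  1 × C: 1 H
  1 × C: no H
  1 × I: no H
  Total hydrogens = 23.

23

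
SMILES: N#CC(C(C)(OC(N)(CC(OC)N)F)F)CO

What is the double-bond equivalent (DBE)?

2

Molecular formula from the SMILES: C9H17F2N3O3.
DoU = (2C + 2 + N − H − X)/2 = (2·9 + 2 + 3 − 17 − 2)/2 = 4/2 = 2.
(Structurally: 0 ring(s) + 2 π bond(s) = 2.)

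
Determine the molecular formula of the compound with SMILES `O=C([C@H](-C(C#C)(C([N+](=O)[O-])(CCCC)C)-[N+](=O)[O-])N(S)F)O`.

Heavy atoms from the SMILES: 11 C, 1 F, 3 N, 6 O, 1 S.
Implicit hydrogens by atom environment:
  4 × C: no H
  3 × C: 2 H each → 6
  3 × O: no H
  2 × C: 3 H each → 6
  2 × C: 1 H each → 2
  2 × N (charge +1): no H
  2 × O (charge -1): no H
  1 × F: no H
  1 × N: no H
  1 × O: 1 H
  1 × S: 1 H
  Total hydrogens = 16.
Molecular formula: C11H16FN3O6S

C11H16FN3O6S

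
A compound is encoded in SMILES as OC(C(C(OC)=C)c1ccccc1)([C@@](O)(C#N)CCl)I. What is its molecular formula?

C14H15ClINO3

Heavy atoms from the SMILES: 14 C, 1 Cl, 1 I, 1 N, 3 O.
Implicit hydrogens by atom environment:
  5 × C (aromatic): 1 H each → 5
  4 × C: no H
  2 × C: 2 H each → 4
  2 × O: 1 H each → 2
  1 × C: 3 H
  1 × C: 1 H
  1 × C (aromatic): no H
  1 × Cl: no H
  1 × I: no H
  1 × N: no H
  1 × O: no H
  Total hydrogens = 15.
Molecular formula: C14H15ClINO3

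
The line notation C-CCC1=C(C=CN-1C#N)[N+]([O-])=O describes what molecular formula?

C8H9N3O2

Heavy atoms from the SMILES: 8 C, 3 N, 2 O.
Implicit hydrogens by atom environment:
  2 × C: 2 H each → 4
  2 × C (aromatic): 1 H each → 2
  2 × C (aromatic): no H
  1 × C: 3 H
  1 × C: no H
  1 × N (aromatic): no H
  1 × N: no H
  1 × N (charge +1): no H
  1 × O: no H
  1 × O (charge -1): no H
  Total hydrogens = 9.
Molecular formula: C8H9N3O2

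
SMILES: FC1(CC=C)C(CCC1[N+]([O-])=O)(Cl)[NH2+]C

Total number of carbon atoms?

The symbol for carbon appears 9 times in the SMILES. (Cl is a single chlorine, not C + l.)

9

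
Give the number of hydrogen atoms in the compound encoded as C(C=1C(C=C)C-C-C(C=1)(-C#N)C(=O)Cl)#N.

Hydrogens are implicit in SMILES; fill each atom to its normal valence:
  5 × C: no H
  3 × C: 2 H each → 6
  3 × C: 1 H each → 3
  2 × N: no H
  1 × Cl: no H
  1 × O: no H
  Total hydrogens = 9.

9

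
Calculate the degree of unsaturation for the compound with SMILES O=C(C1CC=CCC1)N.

3

Molecular formula from the SMILES: C7H11NO.
DoU = (2C + 2 + N − H − X)/2 = (2·7 + 2 + 1 − 11 − 0)/2 = 6/2 = 3.
(Structurally: 1 ring(s) + 2 π bond(s) = 3.)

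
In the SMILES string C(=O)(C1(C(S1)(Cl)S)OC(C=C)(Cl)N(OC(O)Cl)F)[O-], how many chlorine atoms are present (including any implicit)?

The symbol for chlorine appears 3 times in the SMILES.

3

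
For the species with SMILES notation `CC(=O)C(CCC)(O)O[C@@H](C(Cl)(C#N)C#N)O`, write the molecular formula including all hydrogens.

C10H13ClN2O4

Heavy atoms from the SMILES: 10 C, 1 Cl, 2 N, 4 O.
Implicit hydrogens by atom environment:
  5 × C: no H
  2 × C: 3 H each → 6
  2 × C: 2 H each → 4
  2 × N: no H
  2 × O: 1 H each → 2
  2 × O: no H
  1 × C: 1 H
  1 × Cl: no H
  Total hydrogens = 13.
Molecular formula: C10H13ClN2O4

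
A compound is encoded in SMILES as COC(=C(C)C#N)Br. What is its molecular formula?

C5H6BrNO

Heavy atoms from the SMILES: 1 Br, 5 C, 1 N, 1 O.
Implicit hydrogens by atom environment:
  3 × C: no H
  2 × C: 3 H each → 6
  1 × Br: no H
  1 × N: no H
  1 × O: no H
  Total hydrogens = 6.
Molecular formula: C5H6BrNO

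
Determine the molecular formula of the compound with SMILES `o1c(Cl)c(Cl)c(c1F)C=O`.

C5HCl2FO2

Heavy atoms from the SMILES: 5 C, 2 Cl, 1 F, 2 O.
Implicit hydrogens by atom environment:
  4 × C (aromatic): no H
  2 × Cl: no H
  1 × C: 1 H
  1 × F: no H
  1 × O (aromatic): no H
  1 × O: no H
  Total hydrogens = 1.
Molecular formula: C5HCl2FO2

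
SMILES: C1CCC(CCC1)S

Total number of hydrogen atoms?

14

Hydrogens are implicit in SMILES; fill each atom to its normal valence:
  6 × C: 2 H each → 12
  1 × C: 1 H
  1 × S: 1 H
  Total hydrogens = 14.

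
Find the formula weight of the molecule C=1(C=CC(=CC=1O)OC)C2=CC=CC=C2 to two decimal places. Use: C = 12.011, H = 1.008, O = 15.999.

200.24

Molecular formula: C13H12O2.
M = 13×12.011 + 12×1.008 + 2×15.999 = 200.24 g/mol.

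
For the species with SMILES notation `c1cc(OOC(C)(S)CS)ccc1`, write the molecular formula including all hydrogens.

C9H12O2S2

Heavy atoms from the SMILES: 9 C, 2 O, 2 S.
Implicit hydrogens by atom environment:
  5 × C (aromatic): 1 H each → 5
  2 × O: no H
  2 × S: 1 H each → 2
  1 × C: 3 H
  1 × C: 2 H
  1 × C: no H
  1 × C (aromatic): no H
  Total hydrogens = 12.
Molecular formula: C9H12O2S2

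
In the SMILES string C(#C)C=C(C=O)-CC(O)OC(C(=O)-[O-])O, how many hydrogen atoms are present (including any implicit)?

Hydrogens are implicit in SMILES; fill each atom to its normal valence:
  5 × C: 1 H each → 5
  3 × C: no H
  3 × O: no H
  2 × O: 1 H each → 2
  1 × C: 2 H
  1 × O (charge -1): no H
  Total hydrogens = 9.

9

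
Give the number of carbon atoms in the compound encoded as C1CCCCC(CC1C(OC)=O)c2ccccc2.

16

The symbol for carbon appears 16 times in the SMILES. Lowercase c denotes aromatic carbon and counts toward C.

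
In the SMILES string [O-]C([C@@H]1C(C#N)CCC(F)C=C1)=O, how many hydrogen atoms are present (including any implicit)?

9

Hydrogens are implicit in SMILES; fill each atom to its normal valence:
  5 × C: 1 H each → 5
  2 × C: 2 H each → 4
  2 × C: no H
  1 × F: no H
  1 × N: no H
  1 × O: no H
  1 × O (charge -1): no H
  Total hydrogens = 9.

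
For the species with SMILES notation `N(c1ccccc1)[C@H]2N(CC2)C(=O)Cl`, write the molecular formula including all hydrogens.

Heavy atoms from the SMILES: 10 C, 1 Cl, 2 N, 1 O.
Implicit hydrogens by atom environment:
  5 × C (aromatic): 1 H each → 5
  2 × C: 2 H each → 4
  1 × C: 1 H
  1 × C (aromatic): no H
  1 × C: no H
  1 × Cl: no H
  1 × N: 1 H
  1 × N: no H
  1 × O: no H
  Total hydrogens = 11.
Molecular formula: C10H11ClN2O

C10H11ClN2O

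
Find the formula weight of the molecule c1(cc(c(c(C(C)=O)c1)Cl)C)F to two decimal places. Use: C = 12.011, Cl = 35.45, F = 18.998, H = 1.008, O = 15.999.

Molecular formula: C9H8ClFO.
M = 9×12.011 + 1×35.45 + 1×18.998 + 8×1.008 + 1×15.999 = 186.61 g/mol.

186.61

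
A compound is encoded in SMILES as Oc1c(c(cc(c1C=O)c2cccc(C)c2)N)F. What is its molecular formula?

Heavy atoms from the SMILES: 14 C, 1 F, 1 N, 2 O.
Implicit hydrogens by atom environment:
  7 × C (aromatic): no H
  5 × C (aromatic): 1 H each → 5
  1 × C: 3 H
  1 × C: 1 H
  1 × F: no H
  1 × N: 2 H
  1 × O: 1 H
  1 × O: no H
  Total hydrogens = 12.
Molecular formula: C14H12FNO2

C14H12FNO2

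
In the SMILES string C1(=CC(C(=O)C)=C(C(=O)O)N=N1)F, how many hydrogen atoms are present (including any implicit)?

5

Hydrogens are implicit in SMILES; fill each atom to its normal valence:
  3 × C (aromatic): no H
  2 × C: no H
  2 × N (aromatic): no H
  2 × O: no H
  1 × C: 3 H
  1 × C (aromatic): 1 H
  1 × F: no H
  1 × O: 1 H
  Total hydrogens = 5.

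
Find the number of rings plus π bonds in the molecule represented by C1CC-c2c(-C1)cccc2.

Molecular formula from the SMILES: C10H12.
DoU = (2C + 2 + N − H − X)/2 = (2·10 + 2 + 0 − 12 − 0)/2 = 10/2 = 5.
(Structurally: 2 ring(s) + 3 π bond(s) = 5.)

5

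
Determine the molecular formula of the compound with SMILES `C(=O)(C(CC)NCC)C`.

Heavy atoms from the SMILES: 7 C, 1 N, 1 O.
Implicit hydrogens by atom environment:
  3 × C: 3 H each → 9
  2 × C: 2 H each → 4
  1 × C: 1 H
  1 × C: no H
  1 × N: 1 H
  1 × O: no H
  Total hydrogens = 15.
Molecular formula: C7H15NO

C7H15NO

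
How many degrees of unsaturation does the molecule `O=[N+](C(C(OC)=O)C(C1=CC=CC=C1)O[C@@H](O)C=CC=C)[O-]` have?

Molecular formula from the SMILES: C15H17NO6.
DoU = (2C + 2 + N − H − X)/2 = (2·15 + 2 + 1 − 17 − 0)/2 = 16/2 = 8.
(Structurally: 1 ring(s) + 7 π bond(s) = 8.)

8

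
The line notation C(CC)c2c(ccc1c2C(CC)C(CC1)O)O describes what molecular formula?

Heavy atoms from the SMILES: 15 C, 2 O.
Implicit hydrogens by atom environment:
  5 × C: 2 H each → 10
  4 × C (aromatic): no H
  2 × C: 3 H each → 6
  2 × C (aromatic): 1 H each → 2
  2 × C: 1 H each → 2
  2 × O: 1 H each → 2
  Total hydrogens = 22.
Molecular formula: C15H22O2

C15H22O2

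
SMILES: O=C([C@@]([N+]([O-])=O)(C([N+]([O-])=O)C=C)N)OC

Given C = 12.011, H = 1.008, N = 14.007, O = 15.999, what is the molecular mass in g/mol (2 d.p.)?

219.15

Molecular formula: C6H9N3O6.
M = 6×12.011 + 9×1.008 + 3×14.007 + 6×15.999 = 219.15 g/mol.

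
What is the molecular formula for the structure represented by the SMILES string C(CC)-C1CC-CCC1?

Heavy atoms from the SMILES: 9 C.
Implicit hydrogens by atom environment:
  7 × C: 2 H each → 14
  1 × C: 3 H
  1 × C: 1 H
  Total hydrogens = 18.
Molecular formula: C9H18

C9H18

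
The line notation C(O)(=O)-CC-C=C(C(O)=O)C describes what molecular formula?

Heavy atoms from the SMILES: 7 C, 4 O.
Implicit hydrogens by atom environment:
  3 × C: no H
  2 × C: 2 H each → 4
  2 × O: 1 H each → 2
  2 × O: no H
  1 × C: 3 H
  1 × C: 1 H
  Total hydrogens = 10.
Molecular formula: C7H10O4

C7H10O4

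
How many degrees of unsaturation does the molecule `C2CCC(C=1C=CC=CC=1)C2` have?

Molecular formula from the SMILES: C11H14.
DoU = (2C + 2 + N − H − X)/2 = (2·11 + 2 + 0 − 14 − 0)/2 = 10/2 = 5.
(Structurally: 2 ring(s) + 3 π bond(s) = 5.)

5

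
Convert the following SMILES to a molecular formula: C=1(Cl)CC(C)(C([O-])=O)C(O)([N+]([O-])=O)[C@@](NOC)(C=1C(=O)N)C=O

Heavy atoms from the SMILES: 11 C, 1 Cl, 3 N, 8 O.
Implicit hydrogens by atom environment:
  7 × C: no H
  5 × O: no H
  2 × C: 3 H each → 6
  2 × O (charge -1): no H
  1 × C: 2 H
  1 × C: 1 H
  1 × Cl: no H
  1 × N: 2 H
  1 × N: 1 H
  1 × N (charge +1): no H
  1 × O: 1 H
  Total hydrogens = 13.
Net charge -1.
Molecular formula: C11H13ClN3O8-

C11H13ClN3O8-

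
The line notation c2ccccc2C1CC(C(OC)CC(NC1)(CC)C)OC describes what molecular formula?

C18H29NO2

Heavy atoms from the SMILES: 18 C, 1 N, 2 O.
Implicit hydrogens by atom environment:
  5 × C (aromatic): 1 H each → 5
  4 × C: 3 H each → 12
  4 × C: 2 H each → 8
  3 × C: 1 H each → 3
  2 × O: no H
  1 × C: no H
  1 × C (aromatic): no H
  1 × N: 1 H
  Total hydrogens = 29.
Molecular formula: C18H29NO2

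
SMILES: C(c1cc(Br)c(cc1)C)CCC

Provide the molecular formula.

C11H15Br

Heavy atoms from the SMILES: 1 Br, 11 C.
Implicit hydrogens by atom environment:
  3 × C: 2 H each → 6
  3 × C (aromatic): 1 H each → 3
  3 × C (aromatic): no H
  2 × C: 3 H each → 6
  1 × Br: no H
  Total hydrogens = 15.
Molecular formula: C11H15Br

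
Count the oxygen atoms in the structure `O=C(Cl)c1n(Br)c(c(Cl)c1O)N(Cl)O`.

The symbol for oxygen appears 3 times in the SMILES.

3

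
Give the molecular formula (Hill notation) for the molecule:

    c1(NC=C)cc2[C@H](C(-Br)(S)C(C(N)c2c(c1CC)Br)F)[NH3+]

C14H19Br2FN3S+

Heavy atoms from the SMILES: 2 Br, 14 C, 1 F, 3 N, 1 S.
Implicit hydrogens by atom environment:
  5 × C (aromatic): no H
  4 × C: 1 H each → 4
  2 × Br: no H
  2 × C: 2 H each → 4
  1 × C: 3 H
  1 × C (aromatic): 1 H
  1 × C: no H
  1 × F: no H
  1 × N (charge +1): 3 H
  1 × N: 2 H
  1 × N: 1 H
  1 × S: 1 H
  Total hydrogens = 19.
Net charge +1.
Molecular formula: C14H19Br2FN3S+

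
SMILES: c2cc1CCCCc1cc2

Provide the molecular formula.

Heavy atoms from the SMILES: 10 C.
Implicit hydrogens by atom environment:
  4 × C: 2 H each → 8
  4 × C (aromatic): 1 H each → 4
  2 × C (aromatic): no H
  Total hydrogens = 12.
Molecular formula: C10H12

C10H12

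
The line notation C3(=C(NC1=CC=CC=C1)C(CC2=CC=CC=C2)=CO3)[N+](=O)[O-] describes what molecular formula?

Heavy atoms from the SMILES: 17 C, 2 N, 3 O.
Implicit hydrogens by atom environment:
  11 × C (aromatic): 1 H each → 11
  5 × C (aromatic): no H
  1 × C: 2 H
  1 × N: 1 H
  1 × N (charge +1): no H
  1 × O (aromatic): no H
  1 × O: no H
  1 × O (charge -1): no H
  Total hydrogens = 14.
Molecular formula: C17H14N2O3

C17H14N2O3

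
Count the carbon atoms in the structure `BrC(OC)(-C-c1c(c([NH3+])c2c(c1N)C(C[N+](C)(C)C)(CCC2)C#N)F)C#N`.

The symbol for carbon appears 19 times in the SMILES. Lowercase c denotes aromatic carbon and counts toward C.

19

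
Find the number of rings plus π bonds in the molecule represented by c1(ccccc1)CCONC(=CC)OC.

5

Molecular formula from the SMILES: C12H17NO2.
DoU = (2C + 2 + N − H − X)/2 = (2·12 + 2 + 1 − 17 − 0)/2 = 10/2 = 5.
(Structurally: 1 ring(s) + 4 π bond(s) = 5.)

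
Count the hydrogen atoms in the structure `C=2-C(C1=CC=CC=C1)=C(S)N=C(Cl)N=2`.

7

Hydrogens are implicit in SMILES; fill each atom to its normal valence:
  6 × C (aromatic): 1 H each → 6
  4 × C (aromatic): no H
  2 × N (aromatic): no H
  1 × Cl: no H
  1 × S: 1 H
  Total hydrogens = 7.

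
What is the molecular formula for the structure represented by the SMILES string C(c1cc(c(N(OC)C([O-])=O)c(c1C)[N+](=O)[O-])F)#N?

Heavy atoms from the SMILES: 10 C, 1 F, 3 N, 5 O.
Implicit hydrogens by atom environment:
  5 × C (aromatic): no H
  3 × O: no H
  2 × C: 3 H each → 6
  2 × C: no H
  2 × N: no H
  2 × O (charge -1): no H
  1 × C (aromatic): 1 H
  1 × F: no H
  1 × N (charge +1): no H
  Total hydrogens = 7.
Net charge -1.
Molecular formula: C10H7FN3O5-

C10H7FN3O5-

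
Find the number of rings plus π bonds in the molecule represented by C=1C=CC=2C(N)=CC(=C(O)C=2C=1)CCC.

7

Molecular formula from the SMILES: C13H15NO.
DoU = (2C + 2 + N − H − X)/2 = (2·13 + 2 + 1 − 15 − 0)/2 = 14/2 = 7.
(Structurally: 2 ring(s) + 5 π bond(s) = 7.)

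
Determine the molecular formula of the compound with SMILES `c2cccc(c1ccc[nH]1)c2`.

C10H9N

Heavy atoms from the SMILES: 10 C, 1 N.
Implicit hydrogens by atom environment:
  8 × C (aromatic): 1 H each → 8
  2 × C (aromatic): no H
  1 × N (aromatic): 1 H
  Total hydrogens = 9.
Molecular formula: C10H9N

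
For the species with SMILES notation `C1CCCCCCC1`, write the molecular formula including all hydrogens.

C8H16

Heavy atoms from the SMILES: 8 C.
Implicit hydrogens by atom environment:
  8 × C: 2 H each → 16
  Total hydrogens = 16.
Molecular formula: C8H16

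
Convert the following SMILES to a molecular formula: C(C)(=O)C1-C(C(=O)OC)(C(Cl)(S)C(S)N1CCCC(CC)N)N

Heavy atoms from the SMILES: 14 C, 1 Cl, 3 N, 3 O, 2 S.
Implicit hydrogens by atom environment:
  4 × C: 2 H each → 8
  4 × C: no H
  3 × C: 3 H each → 9
  3 × C: 1 H each → 3
  3 × O: no H
  2 × N: 2 H each → 4
  2 × S: 1 H each → 2
  1 × Cl: no H
  1 × N: no H
  Total hydrogens = 26.
Molecular formula: C14H26ClN3O3S2

C14H26ClN3O3S2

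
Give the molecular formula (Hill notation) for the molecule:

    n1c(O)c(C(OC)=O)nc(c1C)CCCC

C11H16N2O3

Heavy atoms from the SMILES: 11 C, 2 N, 3 O.
Implicit hydrogens by atom environment:
  4 × C (aromatic): no H
  3 × C: 3 H each → 9
  3 × C: 2 H each → 6
  2 × N (aromatic): no H
  2 × O: no H
  1 × C: no H
  1 × O: 1 H
  Total hydrogens = 16.
Molecular formula: C11H16N2O3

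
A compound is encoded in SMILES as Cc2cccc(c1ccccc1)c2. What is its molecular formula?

Heavy atoms from the SMILES: 13 C.
Implicit hydrogens by atom environment:
  9 × C (aromatic): 1 H each → 9
  3 × C (aromatic): no H
  1 × C: 3 H
  Total hydrogens = 12.
Molecular formula: C13H12

C13H12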